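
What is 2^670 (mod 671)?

353

2^1 ≡ 2 (mod 671)
2^2 ≡ 2^2 = 4 ≡ 4 (mod 671)
2^4 ≡ 4^2 = 16 ≡ 16 (mod 671)
2^8 ≡ 16^2 = 256 ≡ 256 (mod 671)
2^16 ≡ 256^2 = 65536 ≡ 449 (mod 671)
2^32 ≡ 449^2 = 201601 ≡ 301 (mod 671)
2^64 ≡ 301^2 = 90601 ≡ 16 (mod 671)
2^128 ≡ 16^2 = 256 ≡ 256 (mod 671)
2^256 ≡ 256^2 = 65536 ≡ 449 (mod 671)
2^512 ≡ 449^2 = 201601 ≡ 301 (mod 671)
670 = 512 + 128 + 16 + 8 + 4 + 2 in binary powers of 2.
So 2^670 ≡ 301 · 256 · 449 · 256 · 16 · 4 ≡ 353 (mod 671).
Since 353 ≠ 1, base 2 is a Fermat witness: 671 is composite.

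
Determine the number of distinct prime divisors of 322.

3

322 = 2 · 161
161 = 7 · 23
322 = 2 · 7 · 23, which has 3 distinct prime factors.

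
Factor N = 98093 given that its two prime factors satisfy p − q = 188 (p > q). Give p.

421

Since p = q + 188, we have 98093 = q(q + 188), so q² + 188q − 98093 = 0.
Discriminant: 188² + 4·98093 = 35344 + 392372 = 427716; √427716 = 654.
q = (−188 + 654)/2 = 233, and p = q + 188 = 421.
Check: 233 · 421 = 98093.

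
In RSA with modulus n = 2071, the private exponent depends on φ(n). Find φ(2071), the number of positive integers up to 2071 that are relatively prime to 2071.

1944

Factor: 2071 = 19 · 109.
φ(2071) = (19−1) · (109−1) = 18 · 108 = 1944.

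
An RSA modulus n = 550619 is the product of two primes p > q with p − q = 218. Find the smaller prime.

641

Since p = q + 218, we have 550619 = q(q + 218), so q² + 218q − 550619 = 0.
Discriminant: 218² + 4·550619 = 47524 + 2202476 = 2250000; √2250000 = 1500.
q = (−218 + 1500)/2 = 641, and p = q + 218 = 859.
Check: 641 · 859 = 550619.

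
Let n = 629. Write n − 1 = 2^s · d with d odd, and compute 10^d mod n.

629 − 1 = 628 = 2^2 · 157, so d = 157.
10^1 ≡ 10 (mod 629)
10^2 ≡ 10^2 = 100 ≡ 100 (mod 629)
10^4 ≡ 100^2 = 10000 ≡ 565 (mod 629)
10^8 ≡ 565^2 = 319225 ≡ 322 (mod 629)
10^16 ≡ 322^2 = 103684 ≡ 528 (mod 629)
10^32 ≡ 528^2 = 278784 ≡ 137 (mod 629)
10^64 ≡ 137^2 = 18769 ≡ 528 (mod 629)
10^128 ≡ 528^2 = 278784 ≡ 137 (mod 629)
157 = 128 + 16 + 8 + 4 + 1 in binary powers of 2.
So 10^157 ≡ 137 · 528 · 322 · 565 · 10 ≡ 232 (mod 629).
Squaring chain: 232 → 359; never reaches −1, so base 10 is a Miller–Rabin witness that 629 is composite.

232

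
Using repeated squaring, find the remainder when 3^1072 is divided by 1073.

848

3^1 ≡ 3 (mod 1073)
3^2 ≡ 3^2 = 9 ≡ 9 (mod 1073)
3^4 ≡ 9^2 = 81 ≡ 81 (mod 1073)
3^8 ≡ 81^2 = 6561 ≡ 123 (mod 1073)
3^16 ≡ 123^2 = 15129 ≡ 107 (mod 1073)
3^32 ≡ 107^2 = 11449 ≡ 719 (mod 1073)
3^64 ≡ 719^2 = 516961 ≡ 848 (mod 1073)
3^128 ≡ 848^2 = 719104 ≡ 194 (mod 1073)
3^256 ≡ 194^2 = 37636 ≡ 81 (mod 1073)
3^512 ≡ 81^2 = 6561 ≡ 123 (mod 1073)
3^1024 ≡ 123^2 = 15129 ≡ 107 (mod 1073)
1072 = 1024 + 32 + 16 in binary powers of 2.
So 3^1072 ≡ 107 · 719 · 107 ≡ 848 (mod 1073).
Since 848 ≠ 1, base 3 is a Fermat witness: 1073 is composite.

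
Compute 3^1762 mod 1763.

3^1 ≡ 3 (mod 1763)
3^2 ≡ 3^2 = 9 ≡ 9 (mod 1763)
3^4 ≡ 9^2 = 81 ≡ 81 (mod 1763)
3^8 ≡ 81^2 = 6561 ≡ 1272 (mod 1763)
3^16 ≡ 1272^2 = 1617984 ≡ 1313 (mod 1763)
3^32 ≡ 1313^2 = 1723969 ≡ 1518 (mod 1763)
3^64 ≡ 1518^2 = 2304324 ≡ 83 (mod 1763)
3^128 ≡ 83^2 = 6889 ≡ 1600 (mod 1763)
3^256 ≡ 1600^2 = 2560000 ≡ 124 (mod 1763)
3^512 ≡ 124^2 = 15376 ≡ 1272 (mod 1763)
3^1024 ≡ 1272^2 = 1617984 ≡ 1313 (mod 1763)
1762 = 1024 + 512 + 128 + 64 + 32 + 2 in binary powers of 2.
So 3^1762 ≡ 1313 · 1272 · 1600 · 83 · 1518 · 9 ≡ 583 (mod 1763).
Since 583 ≠ 1, base 3 is a Fermat witness: 1763 is composite.

583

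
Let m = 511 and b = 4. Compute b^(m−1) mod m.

8

4^1 ≡ 4 (mod 511)
4^2 ≡ 4^2 = 16 ≡ 16 (mod 511)
4^4 ≡ 16^2 = 256 ≡ 256 (mod 511)
4^8 ≡ 256^2 = 65536 ≡ 128 (mod 511)
4^16 ≡ 128^2 = 16384 ≡ 32 (mod 511)
4^32 ≡ 32^2 = 1024 ≡ 2 (mod 511)
4^64 ≡ 2^2 = 4 ≡ 4 (mod 511)
4^128 ≡ 4^2 = 16 ≡ 16 (mod 511)
4^256 ≡ 16^2 = 256 ≡ 256 (mod 511)
510 = 256 + 128 + 64 + 32 + 16 + 8 + 4 + 2 in binary powers of 2.
So 4^510 ≡ 256 · 16 · 4 · 2 · 32 · 128 · 256 · 16 ≡ 8 (mod 511).
Since 8 ≠ 1, base 4 is a Fermat witness: 511 is composite.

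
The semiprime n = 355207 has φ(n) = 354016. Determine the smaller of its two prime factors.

φ(n) = (p−1)(q−1) = n − (p+q) + 1, so p + q = 355207 − 354016 + 1 = 1192.
p and q are the roots of t² − 1192t + 355207 = 0.
Discriminant: 1192² − 4·355207 = 1420864 − 1420828 = 36; √36 = 6.
q = (1192 − 6)/2 = 593, p = (1192 + 6)/2 = 599.
Check: 593 · 599 = 355207.

593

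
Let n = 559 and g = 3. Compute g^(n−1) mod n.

391

3^1 ≡ 3 (mod 559)
3^2 ≡ 3^2 = 9 ≡ 9 (mod 559)
3^4 ≡ 9^2 = 81 ≡ 81 (mod 559)
3^8 ≡ 81^2 = 6561 ≡ 412 (mod 559)
3^16 ≡ 412^2 = 169744 ≡ 367 (mod 559)
3^32 ≡ 367^2 = 134689 ≡ 529 (mod 559)
3^64 ≡ 529^2 = 279841 ≡ 341 (mod 559)
3^128 ≡ 341^2 = 116281 ≡ 9 (mod 559)
3^256 ≡ 9^2 = 81 ≡ 81 (mod 559)
3^512 ≡ 81^2 = 6561 ≡ 412 (mod 559)
558 = 512 + 32 + 8 + 4 + 2 in binary powers of 2.
So 3^558 ≡ 412 · 529 · 412 · 81 · 9 ≡ 391 (mod 559).
Since 391 ≠ 1, base 3 is a Fermat witness: 559 is composite.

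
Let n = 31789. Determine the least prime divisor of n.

83

31789 is odd.
Digit sum 28, not divisible by 3.
Ends in 9: not divisible by 5.
7: 31789 = 7·4541 + 2
11: 31789 = 11·2889 + 10
13: 31789 = 13·2445 + 4
17: 31789 = 17·1869 + 16
19: 31789 = 19·1673 + 2
23: 31789 = 23·1382 + 3
29: 31789 = 29·1096 + 5
31: 31789 = 31·1025 + 14
37: 31789 = 37·859 + 6
41: 31789 = 41·775 + 14
43: 31789 = 43·739 + 12
47: 31789 = 47·676 + 17
53: 31789 = 53·599 + 42
59: 31789 = 59·538 + 47
61: 31789 = 61·521 + 8
67: 31789 = 67·474 + 31
71: 31789 = 71·447 + 52
73: 31789 = 73·435 + 34
79: 31789 = 79·402 + 31
83: 31789 = 83·383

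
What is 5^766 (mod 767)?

5^1 ≡ 5 (mod 767)
5^2 ≡ 5^2 = 25 ≡ 25 (mod 767)
5^4 ≡ 25^2 = 625 ≡ 625 (mod 767)
5^8 ≡ 625^2 = 390625 ≡ 222 (mod 767)
5^16 ≡ 222^2 = 49284 ≡ 196 (mod 767)
5^32 ≡ 196^2 = 38416 ≡ 66 (mod 767)
5^64 ≡ 66^2 = 4356 ≡ 521 (mod 767)
5^128 ≡ 521^2 = 271441 ≡ 690 (mod 767)
5^256 ≡ 690^2 = 476100 ≡ 560 (mod 767)
5^512 ≡ 560^2 = 313600 ≡ 664 (mod 767)
766 = 512 + 128 + 64 + 32 + 16 + 8 + 4 + 2 in binary powers of 2.
So 5^766 ≡ 664 · 690 · 521 · 66 · 196 · 222 · 625 · 25 ≡ 454 (mod 767).
Since 454 ≠ 1, base 5 is a Fermat witness: 767 is composite.

454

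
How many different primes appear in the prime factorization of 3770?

4

3770 = 2 · 1885
1885 = 5 · 377
377 = 13 · 29
3770 = 2 · 5 · 13 · 29, which has 4 distinct prime factors.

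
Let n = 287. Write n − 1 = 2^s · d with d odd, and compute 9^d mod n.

32

287 − 1 = 286 = 2^1 · 143, so d = 143.
9^1 ≡ 9 (mod 287)
9^2 ≡ 9^2 = 81 ≡ 81 (mod 287)
9^4 ≡ 81^2 = 6561 ≡ 247 (mod 287)
9^8 ≡ 247^2 = 61009 ≡ 165 (mod 287)
9^16 ≡ 165^2 = 27225 ≡ 247 (mod 287)
9^32 ≡ 247^2 = 61009 ≡ 165 (mod 287)
9^64 ≡ 165^2 = 27225 ≡ 247 (mod 287)
9^128 ≡ 247^2 = 61009 ≡ 165 (mod 287)
143 = 128 + 8 + 4 + 2 + 1 in binary powers of 2.
So 9^143 ≡ 165 · 165 · 247 · 81 · 9 ≡ 32 (mod 287).
Squaring chain: 32; never reaches −1, so base 9 is a Miller–Rabin witness that 287 is composite.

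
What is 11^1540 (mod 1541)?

11^1 ≡ 11 (mod 1541)
11^2 ≡ 11^2 = 121 ≡ 121 (mod 1541)
11^4 ≡ 121^2 = 14641 ≡ 772 (mod 1541)
11^8 ≡ 772^2 = 595984 ≡ 1158 (mod 1541)
11^16 ≡ 1158^2 = 1340964 ≡ 294 (mod 1541)
11^32 ≡ 294^2 = 86436 ≡ 140 (mod 1541)
11^64 ≡ 140^2 = 19600 ≡ 1108 (mod 1541)
11^128 ≡ 1108^2 = 1227664 ≡ 1028 (mod 1541)
11^256 ≡ 1028^2 = 1056784 ≡ 1199 (mod 1541)
11^512 ≡ 1199^2 = 1437601 ≡ 1389 (mod 1541)
11^1024 ≡ 1389^2 = 1929321 ≡ 1530 (mod 1541)
1540 = 1024 + 512 + 4 in binary powers of 2.
So 11^1540 ≡ 1530 · 1389 · 772 ≡ 967 (mod 1541).
Since 967 ≠ 1, base 11 is a Fermat witness: 1541 is composite.

967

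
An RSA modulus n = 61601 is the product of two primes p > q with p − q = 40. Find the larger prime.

Since p = q + 40, we have 61601 = q(q + 40), so q² + 40q − 61601 = 0.
Discriminant: 40² + 4·61601 = 1600 + 246404 = 248004; √248004 = 498.
q = (−40 + 498)/2 = 229, and p = q + 40 = 269.
Check: 229 · 269 = 61601.

269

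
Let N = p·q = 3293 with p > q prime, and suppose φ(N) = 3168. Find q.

37

φ(n) = (p−1)(q−1) = n − (p+q) + 1, so p + q = 3293 − 3168 + 1 = 126.
p and q are the roots of t² − 126t + 3293 = 0.
Discriminant: 126² − 4·3293 = 15876 − 13172 = 2704; √2704 = 52.
q = (126 − 52)/2 = 37, p = (126 + 52)/2 = 89.
Check: 37 · 89 = 3293.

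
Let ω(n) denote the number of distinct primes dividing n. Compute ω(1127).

1127 = 7^2 · 23
1127 = 7^2 · 23, which has 2 distinct prime factors.

2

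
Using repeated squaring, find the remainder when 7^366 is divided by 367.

1

7^1 ≡ 7 (mod 367)
7^2 ≡ 7^2 = 49 ≡ 49 (mod 367)
7^4 ≡ 49^2 = 2401 ≡ 199 (mod 367)
7^8 ≡ 199^2 = 39601 ≡ 332 (mod 367)
7^16 ≡ 332^2 = 110224 ≡ 124 (mod 367)
7^32 ≡ 124^2 = 15376 ≡ 329 (mod 367)
7^64 ≡ 329^2 = 108241 ≡ 343 (mod 367)
7^128 ≡ 343^2 = 117649 ≡ 209 (mod 367)
7^256 ≡ 209^2 = 43681 ≡ 8 (mod 367)
366 = 256 + 64 + 32 + 8 + 4 + 2 in binary powers of 2.
So 7^366 ≡ 8 · 343 · 329 · 332 · 199 · 49 ≡ 1 (mod 367).
Since the result is 1, base 7 gives no evidence that 367 is composite.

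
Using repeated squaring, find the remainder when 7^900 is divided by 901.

293

7^1 ≡ 7 (mod 901)
7^2 ≡ 7^2 = 49 ≡ 49 (mod 901)
7^4 ≡ 49^2 = 2401 ≡ 599 (mod 901)
7^8 ≡ 599^2 = 358801 ≡ 203 (mod 901)
7^16 ≡ 203^2 = 41209 ≡ 664 (mod 901)
7^32 ≡ 664^2 = 440896 ≡ 307 (mod 901)
7^64 ≡ 307^2 = 94249 ≡ 545 (mod 901)
7^128 ≡ 545^2 = 297025 ≡ 596 (mod 901)
7^256 ≡ 596^2 = 355216 ≡ 222 (mod 901)
7^512 ≡ 222^2 = 49284 ≡ 630 (mod 901)
900 = 512 + 256 + 128 + 4 in binary powers of 2.
So 7^900 ≡ 630 · 222 · 596 · 599 ≡ 293 (mod 901).
Since 293 ≠ 1, base 7 is a Fermat witness: 901 is composite.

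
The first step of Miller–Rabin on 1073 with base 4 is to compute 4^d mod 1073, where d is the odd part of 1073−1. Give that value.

817

1073 − 1 = 1072 = 2^4 · 67, so d = 67.
4^1 ≡ 4 (mod 1073)
4^2 ≡ 4^2 = 16 ≡ 16 (mod 1073)
4^4 ≡ 16^2 = 256 ≡ 256 (mod 1073)
4^8 ≡ 256^2 = 65536 ≡ 83 (mod 1073)
4^16 ≡ 83^2 = 6889 ≡ 451 (mod 1073)
4^32 ≡ 451^2 = 203401 ≡ 604 (mod 1073)
4^64 ≡ 604^2 = 364816 ≡ 1069 (mod 1073)
67 = 64 + 2 + 1 in binary powers of 2.
So 4^67 ≡ 1069 · 16 · 4 ≡ 817 (mod 1073).
Squaring chain: 817 → 83 → 451 → 604; never reaches −1, so base 4 is a Miller–Rabin witness that 1073 is composite.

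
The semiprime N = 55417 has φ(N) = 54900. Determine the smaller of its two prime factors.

151

φ(n) = (p−1)(q−1) = n − (p+q) + 1, so p + q = 55417 − 54900 + 1 = 518.
p and q are the roots of t² − 518t + 55417 = 0.
Discriminant: 518² − 4·55417 = 268324 − 221668 = 46656; √46656 = 216.
q = (518 − 216)/2 = 151, p = (518 + 216)/2 = 367.
Check: 151 · 367 = 55417.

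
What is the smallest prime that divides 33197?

89

33197 is odd.
Digit sum 23, not divisible by 3.
Ends in 7: not divisible by 5.
7: 33197 = 7·4742 + 3
11: 33197 = 11·3017 + 10
13: 33197 = 13·2553 + 8
17: 33197 = 17·1952 + 13
19: 33197 = 19·1747 + 4
23: 33197 = 23·1443 + 8
29: 33197 = 29·1144 + 21
31: 33197 = 31·1070 + 27
37: 33197 = 37·897 + 8
41: 33197 = 41·809 + 28
43: 33197 = 43·772 + 1
47: 33197 = 47·706 + 15
53: 33197 = 53·626 + 19
59: 33197 = 59·562 + 39
61: 33197 = 61·544 + 13
67: 33197 = 67·495 + 32
71: 33197 = 71·467 + 40
73: 33197 = 73·454 + 55
79: 33197 = 79·420 + 17
83: 33197 = 83·399 + 80
89: 33197 = 89·373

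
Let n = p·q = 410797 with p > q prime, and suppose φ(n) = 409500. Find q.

547

φ(n) = (p−1)(q−1) = n − (p+q) + 1, so p + q = 410797 − 409500 + 1 = 1298.
p and q are the roots of t² − 1298t + 410797 = 0.
Discriminant: 1298² − 4·410797 = 1684804 − 1643188 = 41616; √41616 = 204.
q = (1298 − 204)/2 = 547, p = (1298 + 204)/2 = 751.
Check: 547 · 751 = 410797.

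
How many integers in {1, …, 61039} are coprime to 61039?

53400

Factor: 61039 = 11 · 31 · 179.
φ(61039) = (11−1) · (31−1) · (179−1) = 10 · 30 · 178 = 53400.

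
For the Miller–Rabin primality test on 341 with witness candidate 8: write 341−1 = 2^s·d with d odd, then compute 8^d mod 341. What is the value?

32

341 − 1 = 340 = 2^2 · 85, so d = 85.
8^1 ≡ 8 (mod 341)
8^2 ≡ 8^2 = 64 ≡ 64 (mod 341)
8^4 ≡ 64^2 = 4096 ≡ 4 (mod 341)
8^8 ≡ 4^2 = 16 ≡ 16 (mod 341)
8^16 ≡ 16^2 = 256 ≡ 256 (mod 341)
8^32 ≡ 256^2 = 65536 ≡ 64 (mod 341)
8^64 ≡ 64^2 = 4096 ≡ 4 (mod 341)
85 = 64 + 16 + 4 + 1 in binary powers of 2.
So 8^85 ≡ 4 · 256 · 4 · 8 ≡ 32 (mod 341).
Squaring chain: 32 → 1; never reaches −1, so base 8 is a Miller–Rabin witness that 341 is composite.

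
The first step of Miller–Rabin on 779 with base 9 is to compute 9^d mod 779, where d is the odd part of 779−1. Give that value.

779 − 1 = 778 = 2^1 · 389, so d = 389.
9^1 ≡ 9 (mod 779)
9^2 ≡ 9^2 = 81 ≡ 81 (mod 779)
9^4 ≡ 81^2 = 6561 ≡ 329 (mod 779)
9^8 ≡ 329^2 = 108241 ≡ 739 (mod 779)
9^16 ≡ 739^2 = 546121 ≡ 42 (mod 779)
9^32 ≡ 42^2 = 1764 ≡ 206 (mod 779)
9^64 ≡ 206^2 = 42436 ≡ 370 (mod 779)
9^128 ≡ 370^2 = 136900 ≡ 575 (mod 779)
9^256 ≡ 575^2 = 330625 ≡ 329 (mod 779)
389 = 256 + 128 + 4 + 1 in binary powers of 2.
So 9^389 ≡ 329 · 575 · 329 · 9 ≡ 214 (mod 779).
Squaring chain: 214; never reaches −1, so base 9 is a Miller–Rabin witness that 779 is composite.

214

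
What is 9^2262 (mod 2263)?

9^1 ≡ 9 (mod 2263)
9^2 ≡ 9^2 = 81 ≡ 81 (mod 2263)
9^4 ≡ 81^2 = 6561 ≡ 2035 (mod 2263)
9^8 ≡ 2035^2 = 4141225 ≡ 2198 (mod 2263)
9^16 ≡ 2198^2 = 4831204 ≡ 1962 (mod 2263)
9^32 ≡ 1962^2 = 3849444 ≡ 81 (mod 2263)
9^64 ≡ 81^2 = 6561 ≡ 2035 (mod 2263)
9^128 ≡ 2035^2 = 4141225 ≡ 2198 (mod 2263)
9^256 ≡ 2198^2 = 4831204 ≡ 1962 (mod 2263)
9^512 ≡ 1962^2 = 3849444 ≡ 81 (mod 2263)
9^1024 ≡ 81^2 = 6561 ≡ 2035 (mod 2263)
9^2048 ≡ 2035^2 = 4141225 ≡ 2198 (mod 2263)
2262 = 2048 + 128 + 64 + 16 + 4 + 2 in binary powers of 2.
So 9^2262 ≡ 2198 · 2198 · 2035 · 1962 · 2035 · 81 ≡ 1242 (mod 2263).
Since 1242 ≠ 1, base 9 is a Fermat witness: 2263 is composite.

1242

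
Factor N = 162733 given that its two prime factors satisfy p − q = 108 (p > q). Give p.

461

Since p = q + 108, we have 162733 = q(q + 108), so q² + 108q − 162733 = 0.
Discriminant: 108² + 4·162733 = 11664 + 650932 = 662596; √662596 = 814.
q = (−108 + 814)/2 = 353, and p = q + 108 = 461.
Check: 353 · 461 = 162733.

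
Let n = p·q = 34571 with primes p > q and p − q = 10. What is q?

181

Since p = q + 10, we have 34571 = q(q + 10), so q² + 10q − 34571 = 0.
Discriminant: 10² + 4·34571 = 100 + 138284 = 138384; √138384 = 372.
q = (−10 + 372)/2 = 181, and p = q + 10 = 191.
Check: 181 · 191 = 34571.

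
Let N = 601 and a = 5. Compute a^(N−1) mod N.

1

5^1 ≡ 5 (mod 601)
5^2 ≡ 5^2 = 25 ≡ 25 (mod 601)
5^4 ≡ 25^2 = 625 ≡ 24 (mod 601)
5^8 ≡ 24^2 = 576 ≡ 576 (mod 601)
5^16 ≡ 576^2 = 331776 ≡ 24 (mod 601)
5^32 ≡ 24^2 = 576 ≡ 576 (mod 601)
5^64 ≡ 576^2 = 331776 ≡ 24 (mod 601)
5^128 ≡ 24^2 = 576 ≡ 576 (mod 601)
5^256 ≡ 576^2 = 331776 ≡ 24 (mod 601)
5^512 ≡ 24^2 = 576 ≡ 576 (mod 601)
600 = 512 + 64 + 16 + 8 in binary powers of 2.
So 5^600 ≡ 576 · 24 · 24 · 576 ≡ 1 (mod 601).
Since the result is 1, base 5 gives no evidence that 601 is composite.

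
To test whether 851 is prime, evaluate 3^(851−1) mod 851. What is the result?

3^1 ≡ 3 (mod 851)
3^2 ≡ 3^2 = 9 ≡ 9 (mod 851)
3^4 ≡ 9^2 = 81 ≡ 81 (mod 851)
3^8 ≡ 81^2 = 6561 ≡ 604 (mod 851)
3^16 ≡ 604^2 = 364816 ≡ 588 (mod 851)
3^32 ≡ 588^2 = 345744 ≡ 238 (mod 851)
3^64 ≡ 238^2 = 56644 ≡ 478 (mod 851)
3^128 ≡ 478^2 = 228484 ≡ 416 (mod 851)
3^256 ≡ 416^2 = 173056 ≡ 303 (mod 851)
3^512 ≡ 303^2 = 91809 ≡ 752 (mod 851)
850 = 512 + 256 + 64 + 16 + 2 in binary powers of 2.
So 3^850 ≡ 752 · 303 · 478 · 588 · 9 ≡ 303 (mod 851).
Since 303 ≠ 1, base 3 is a Fermat witness: 851 is composite.

303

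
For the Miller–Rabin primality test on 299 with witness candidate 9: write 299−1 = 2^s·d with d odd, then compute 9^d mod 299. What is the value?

3

299 − 1 = 298 = 2^1 · 149, so d = 149.
9^1 ≡ 9 (mod 299)
9^2 ≡ 9^2 = 81 ≡ 81 (mod 299)
9^4 ≡ 81^2 = 6561 ≡ 282 (mod 299)
9^8 ≡ 282^2 = 79524 ≡ 289 (mod 299)
9^16 ≡ 289^2 = 83521 ≡ 100 (mod 299)
9^32 ≡ 100^2 = 10000 ≡ 133 (mod 299)
9^64 ≡ 133^2 = 17689 ≡ 48 (mod 299)
9^128 ≡ 48^2 = 2304 ≡ 211 (mod 299)
149 = 128 + 16 + 4 + 1 in binary powers of 2.
So 9^149 ≡ 211 · 100 · 282 · 9 ≡ 3 (mod 299).
Squaring chain: 3; never reaches −1, so base 9 is a Miller–Rabin witness that 299 is composite.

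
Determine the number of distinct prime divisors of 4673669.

4673669 = 7^2 · 95381
95381 = 11 · 8671
8671 = 13 · 667
667 = 23 · 29
4673669 = 7^2 · 11 · 13 · 23 · 29, which has 5 distinct prime factors.

5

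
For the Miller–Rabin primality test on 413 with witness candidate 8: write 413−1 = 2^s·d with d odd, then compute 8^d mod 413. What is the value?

309

413 − 1 = 412 = 2^2 · 103, so d = 103.
8^1 ≡ 8 (mod 413)
8^2 ≡ 8^2 = 64 ≡ 64 (mod 413)
8^4 ≡ 64^2 = 4096 ≡ 379 (mod 413)
8^8 ≡ 379^2 = 143641 ≡ 330 (mod 413)
8^16 ≡ 330^2 = 108900 ≡ 281 (mod 413)
8^32 ≡ 281^2 = 78961 ≡ 78 (mod 413)
8^64 ≡ 78^2 = 6084 ≡ 302 (mod 413)
103 = 64 + 32 + 4 + 2 + 1 in binary powers of 2.
So 8^103 ≡ 302 · 78 · 379 · 64 · 8 ≡ 309 (mod 413).
Squaring chain: 309 → 78; never reaches −1, so base 8 is a Miller–Rabin witness that 413 is composite.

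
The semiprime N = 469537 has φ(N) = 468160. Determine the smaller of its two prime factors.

617

φ(n) = (p−1)(q−1) = n − (p+q) + 1, so p + q = 469537 − 468160 + 1 = 1378.
p and q are the roots of t² − 1378t + 469537 = 0.
Discriminant: 1378² − 4·469537 = 1898884 − 1878148 = 20736; √20736 = 144.
q = (1378 − 144)/2 = 617, p = (1378 + 144)/2 = 761.
Check: 617 · 761 = 469537.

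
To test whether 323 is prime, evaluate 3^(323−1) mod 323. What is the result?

3^1 ≡ 3 (mod 323)
3^2 ≡ 3^2 = 9 ≡ 9 (mod 323)
3^4 ≡ 9^2 = 81 ≡ 81 (mod 323)
3^8 ≡ 81^2 = 6561 ≡ 101 (mod 323)
3^16 ≡ 101^2 = 10201 ≡ 188 (mod 323)
3^32 ≡ 188^2 = 35344 ≡ 137 (mod 323)
3^64 ≡ 137^2 = 18769 ≡ 35 (mod 323)
3^128 ≡ 35^2 = 1225 ≡ 256 (mod 323)
3^256 ≡ 256^2 = 65536 ≡ 290 (mod 323)
322 = 256 + 64 + 2 in binary powers of 2.
So 3^322 ≡ 290 · 35 · 9 ≡ 264 (mod 323).
Since 264 ≠ 1, base 3 is a Fermat witness: 323 is composite.

264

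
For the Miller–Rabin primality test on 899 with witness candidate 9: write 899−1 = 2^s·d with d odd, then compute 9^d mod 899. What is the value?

38

899 − 1 = 898 = 2^1 · 449, so d = 449.
9^1 ≡ 9 (mod 899)
9^2 ≡ 9^2 = 81 ≡ 81 (mod 899)
9^4 ≡ 81^2 = 6561 ≡ 268 (mod 899)
9^8 ≡ 268^2 = 71824 ≡ 803 (mod 899)
9^16 ≡ 803^2 = 644809 ≡ 226 (mod 899)
9^32 ≡ 226^2 = 51076 ≡ 732 (mod 899)
9^64 ≡ 732^2 = 535824 ≡ 20 (mod 899)
9^128 ≡ 20^2 = 400 ≡ 400 (mod 899)
9^256 ≡ 400^2 = 160000 ≡ 877 (mod 899)
449 = 256 + 128 + 64 + 1 in binary powers of 2.
So 9^449 ≡ 877 · 400 · 20 · 9 ≡ 38 (mod 899).
Squaring chain: 38; never reaches −1, so base 9 is a Miller–Rabin witness that 899 is composite.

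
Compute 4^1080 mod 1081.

200

4^1 ≡ 4 (mod 1081)
4^2 ≡ 4^2 = 16 ≡ 16 (mod 1081)
4^4 ≡ 16^2 = 256 ≡ 256 (mod 1081)
4^8 ≡ 256^2 = 65536 ≡ 676 (mod 1081)
4^16 ≡ 676^2 = 456976 ≡ 794 (mod 1081)
4^32 ≡ 794^2 = 630436 ≡ 213 (mod 1081)
4^64 ≡ 213^2 = 45369 ≡ 1048 (mod 1081)
4^128 ≡ 1048^2 = 1098304 ≡ 8 (mod 1081)
4^256 ≡ 8^2 = 64 ≡ 64 (mod 1081)
4^512 ≡ 64^2 = 4096 ≡ 853 (mod 1081)
4^1024 ≡ 853^2 = 727609 ≡ 96 (mod 1081)
1080 = 1024 + 32 + 16 + 8 in binary powers of 2.
So 4^1080 ≡ 96 · 213 · 794 · 676 ≡ 200 (mod 1081).
Since 200 ≠ 1, base 4 is a Fermat witness: 1081 is composite.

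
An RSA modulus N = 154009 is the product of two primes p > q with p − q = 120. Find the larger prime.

457

Since p = q + 120, we have 154009 = q(q + 120), so q² + 120q − 154009 = 0.
Discriminant: 120² + 4·154009 = 14400 + 616036 = 630436; √630436 = 794.
q = (−120 + 794)/2 = 337, and p = q + 120 = 457.
Check: 337 · 457 = 154009.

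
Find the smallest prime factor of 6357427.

59

6357427 is odd.
Digit sum 34, not divisible by 3.
Ends in 7: not divisible by 5.
7: 6357427 = 7·908203 + 6
11: 6357427 = 11·577947 + 10
13: 6357427 = 13·489032 + 11
17: 6357427 = 17·373966 + 5
19: 6357427 = 19·334601 + 8
23: 6357427 = 23·276409 + 20
29: 6357427 = 29·219221 + 18
31: 6357427 = 31·205078 + 9
37: 6357427 = 37·171822 + 13
41: 6357427 = 41·155059 + 8
43: 6357427 = 43·147847 + 6
47: 6357427 = 47·135264 + 19
53: 6357427 = 53·119951 + 24
59: 6357427 = 59·107753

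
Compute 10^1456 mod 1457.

10^1 ≡ 10 (mod 1457)
10^2 ≡ 10^2 = 100 ≡ 100 (mod 1457)
10^4 ≡ 100^2 = 10000 ≡ 1258 (mod 1457)
10^8 ≡ 1258^2 = 1582564 ≡ 262 (mod 1457)
10^16 ≡ 262^2 = 68644 ≡ 165 (mod 1457)
10^32 ≡ 165^2 = 27225 ≡ 999 (mod 1457)
10^64 ≡ 999^2 = 998001 ≡ 1413 (mod 1457)
10^128 ≡ 1413^2 = 1996569 ≡ 479 (mod 1457)
10^256 ≡ 479^2 = 229441 ≡ 692 (mod 1457)
10^512 ≡ 692^2 = 478864 ≡ 968 (mod 1457)
10^1024 ≡ 968^2 = 937024 ≡ 173 (mod 1457)
1456 = 1024 + 256 + 128 + 32 + 16 in binary powers of 2.
So 10^1456 ≡ 173 · 692 · 479 · 999 · 165 ≡ 754 (mod 1457).
Since 754 ≠ 1, base 10 is a Fermat witness: 1457 is composite.

754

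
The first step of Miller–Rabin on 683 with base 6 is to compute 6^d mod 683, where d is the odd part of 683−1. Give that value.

683 − 1 = 682 = 2^1 · 341, so d = 341.
6^1 ≡ 6 (mod 683)
6^2 ≡ 6^2 = 36 ≡ 36 (mod 683)
6^4 ≡ 36^2 = 1296 ≡ 613 (mod 683)
6^8 ≡ 613^2 = 375769 ≡ 119 (mod 683)
6^16 ≡ 119^2 = 14161 ≡ 501 (mod 683)
6^32 ≡ 501^2 = 251001 ≡ 340 (mod 683)
6^64 ≡ 340^2 = 115600 ≡ 173 (mod 683)
6^128 ≡ 173^2 = 29929 ≡ 560 (mod 683)
6^256 ≡ 560^2 = 313600 ≡ 103 (mod 683)
341 = 256 + 64 + 16 + 4 + 1 in binary powers of 2.
So 6^341 ≡ 103 · 173 · 501 · 613 · 6 ≡ 682 (mod 683).
Since 6^d ≡ 682 (mod 683), base 6 does not prove 683 composite.

682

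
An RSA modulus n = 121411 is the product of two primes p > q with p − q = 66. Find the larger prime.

Since p = q + 66, we have 121411 = q(q + 66), so q² + 66q − 121411 = 0.
Discriminant: 66² + 4·121411 = 4356 + 485644 = 490000; √490000 = 700.
q = (−66 + 700)/2 = 317, and p = q + 66 = 383.
Check: 317 · 383 = 121411.

383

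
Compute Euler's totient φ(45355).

Factor: 45355 = 5 · 47 · 193.
φ(45355) = (5−1) · (47−1) · (193−1) = 4 · 46 · 192 = 35328.

35328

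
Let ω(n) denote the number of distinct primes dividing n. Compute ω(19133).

2

19133 = 19^2 · 53
19133 = 19^2 · 53, which has 2 distinct prime factors.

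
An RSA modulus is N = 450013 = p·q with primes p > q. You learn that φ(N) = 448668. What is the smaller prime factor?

φ(n) = (p−1)(q−1) = n − (p+q) + 1, so p + q = 450013 − 448668 + 1 = 1346.
p and q are the roots of t² − 1346t + 450013 = 0.
Discriminant: 1346² − 4·450013 = 1811716 − 1800052 = 11664; √11664 = 108.
q = (1346 − 108)/2 = 619, p = (1346 + 108)/2 = 727.
Check: 619 · 727 = 450013.

619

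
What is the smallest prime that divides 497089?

497089 is odd.
Digit sum 37, not divisible by 3.
Ends in 9: not divisible by 5.
7: 497089 = 7·71012 + 5
11: 497089 = 11·45189 + 10
13: 497089 = 13·38237 + 8
17: 497089 = 17·29240 + 9
19: 497089 = 19·26162 + 11
23: 497089 = 23·21612 + 13
29: 497089 = 29·17141

29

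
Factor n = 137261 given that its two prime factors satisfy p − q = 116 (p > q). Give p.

Since p = q + 116, we have 137261 = q(q + 116), so q² + 116q − 137261 = 0.
Discriminant: 116² + 4·137261 = 13456 + 549044 = 562500; √562500 = 750.
q = (−116 + 750)/2 = 317, and p = q + 116 = 433.
Check: 317 · 433 = 137261.

433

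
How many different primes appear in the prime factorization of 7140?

7140 = 2^2 · 1785
1785 = 3 · 595
595 = 5 · 119
119 = 7 · 17
7140 = 2^2 · 3 · 5 · 7 · 17, which has 5 distinct prime factors.

5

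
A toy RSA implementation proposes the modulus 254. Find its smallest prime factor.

254 is even: 2 divides it.

2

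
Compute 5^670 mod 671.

562

5^1 ≡ 5 (mod 671)
5^2 ≡ 5^2 = 25 ≡ 25 (mod 671)
5^4 ≡ 25^2 = 625 ≡ 625 (mod 671)
5^8 ≡ 625^2 = 390625 ≡ 103 (mod 671)
5^16 ≡ 103^2 = 10609 ≡ 544 (mod 671)
5^32 ≡ 544^2 = 295936 ≡ 25 (mod 671)
5^64 ≡ 25^2 = 625 ≡ 625 (mod 671)
5^128 ≡ 625^2 = 390625 ≡ 103 (mod 671)
5^256 ≡ 103^2 = 10609 ≡ 544 (mod 671)
5^512 ≡ 544^2 = 295936 ≡ 25 (mod 671)
670 = 512 + 128 + 16 + 8 + 4 + 2 in binary powers of 2.
So 5^670 ≡ 25 · 103 · 544 · 103 · 625 · 25 ≡ 562 (mod 671).
Since 562 ≠ 1, base 5 is a Fermat witness: 671 is composite.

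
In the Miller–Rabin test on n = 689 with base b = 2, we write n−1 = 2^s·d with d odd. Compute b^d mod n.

50

689 − 1 = 688 = 2^4 · 43, so d = 43.
2^1 ≡ 2 (mod 689)
2^2 ≡ 2^2 = 4 ≡ 4 (mod 689)
2^4 ≡ 4^2 = 16 ≡ 16 (mod 689)
2^8 ≡ 16^2 = 256 ≡ 256 (mod 689)
2^16 ≡ 256^2 = 65536 ≡ 81 (mod 689)
2^32 ≡ 81^2 = 6561 ≡ 360 (mod 689)
43 = 32 + 8 + 2 + 1 in binary powers of 2.
So 2^43 ≡ 360 · 256 · 4 · 2 ≡ 50 (mod 689).
Squaring chain: 50 → 433 → 81 → 360; never reaches −1, so base 2 is a Miller–Rabin witness that 689 is composite.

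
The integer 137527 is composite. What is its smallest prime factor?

137527 is odd.
Digit sum 25, not divisible by 3.
Ends in 7: not divisible by 5.
7: 137527 = 7·19646 + 5
11: 137527 = 11·12502 + 5
13: 137527 = 13·10579

13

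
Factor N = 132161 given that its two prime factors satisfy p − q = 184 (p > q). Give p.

Since p = q + 184, we have 132161 = q(q + 184), so q² + 184q − 132161 = 0.
Discriminant: 184² + 4·132161 = 33856 + 528644 = 562500; √562500 = 750.
q = (−184 + 750)/2 = 283, and p = q + 184 = 467.
Check: 283 · 467 = 132161.

467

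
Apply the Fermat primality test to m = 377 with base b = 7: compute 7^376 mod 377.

74

7^1 ≡ 7 (mod 377)
7^2 ≡ 7^2 = 49 ≡ 49 (mod 377)
7^4 ≡ 49^2 = 2401 ≡ 139 (mod 377)
7^8 ≡ 139^2 = 19321 ≡ 94 (mod 377)
7^16 ≡ 94^2 = 8836 ≡ 165 (mod 377)
7^32 ≡ 165^2 = 27225 ≡ 81 (mod 377)
7^64 ≡ 81^2 = 6561 ≡ 152 (mod 377)
7^128 ≡ 152^2 = 23104 ≡ 107 (mod 377)
7^256 ≡ 107^2 = 11449 ≡ 139 (mod 377)
376 = 256 + 64 + 32 + 16 + 8 in binary powers of 2.
So 7^376 ≡ 139 · 152 · 81 · 165 · 94 ≡ 74 (mod 377).
Since 74 ≠ 1, base 7 is a Fermat witness: 377 is composite.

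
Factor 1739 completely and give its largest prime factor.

47

1739 = 37 · 47
47 is prime.
So 1739 = 37 · 47; the largest prime factor is 47.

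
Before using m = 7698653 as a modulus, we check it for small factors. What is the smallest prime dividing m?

7698653 is odd.
Digit sum 44, not divisible by 3.
Ends in 3: not divisible by 5.
7: 7698653 = 7·1099807 + 4
11: 7698653 = 11·699877 + 6
13: 7698653 = 13·592204 + 1
17: 7698653 = 17·452861 + 16
19: 7698653 = 19·405192 + 5
23: 7698653 = 23·334724 + 1
29: 7698653 = 29·265470 + 23
31: 7698653 = 31·248343 + 20
37: 7698653 = 37·208071 + 26
41: 7698653 = 41·187772 + 1
43: 7698653 = 43·179038 + 19
47: 7698653 = 47·163801 + 6
53: 7698653 = 53·145257 + 32
59: 7698653 = 59·130485 + 38
61: 7698653 = 61·126207 + 26
67: 7698653 = 67·114905 + 18
71: 7698653 = 71·108431 + 52
73: 7698653 = 73·105461

73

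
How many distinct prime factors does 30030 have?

6

30030 = 2 · 15015
15015 = 3 · 5005
5005 = 5 · 1001
1001 = 7 · 143
143 = 11 · 13
30030 = 2 · 3 · 5 · 7 · 11 · 13, which has 6 distinct prime factors.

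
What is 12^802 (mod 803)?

771

12^1 ≡ 12 (mod 803)
12^2 ≡ 12^2 = 144 ≡ 144 (mod 803)
12^4 ≡ 144^2 = 20736 ≡ 661 (mod 803)
12^8 ≡ 661^2 = 436921 ≡ 89 (mod 803)
12^16 ≡ 89^2 = 7921 ≡ 694 (mod 803)
12^32 ≡ 694^2 = 481636 ≡ 639 (mod 803)
12^64 ≡ 639^2 = 408321 ≡ 397 (mod 803)
12^128 ≡ 397^2 = 157609 ≡ 221 (mod 803)
12^256 ≡ 221^2 = 48841 ≡ 661 (mod 803)
12^512 ≡ 661^2 = 436921 ≡ 89 (mod 803)
802 = 512 + 256 + 32 + 2 in binary powers of 2.
So 12^802 ≡ 89 · 661 · 639 · 144 ≡ 771 (mod 803).
Since 771 ≠ 1, base 12 is a Fermat witness: 803 is composite.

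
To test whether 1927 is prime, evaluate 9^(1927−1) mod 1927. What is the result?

286

9^1 ≡ 9 (mod 1927)
9^2 ≡ 9^2 = 81 ≡ 81 (mod 1927)
9^4 ≡ 81^2 = 6561 ≡ 780 (mod 1927)
9^8 ≡ 780^2 = 608400 ≡ 1395 (mod 1927)
9^16 ≡ 1395^2 = 1946025 ≡ 1682 (mod 1927)
9^32 ≡ 1682^2 = 2829124 ≡ 288 (mod 1927)
9^64 ≡ 288^2 = 82944 ≡ 83 (mod 1927)
9^128 ≡ 83^2 = 6889 ≡ 1108 (mod 1927)
9^256 ≡ 1108^2 = 1227664 ≡ 165 (mod 1927)
9^512 ≡ 165^2 = 27225 ≡ 247 (mod 1927)
9^1024 ≡ 247^2 = 61009 ≡ 1272 (mod 1927)
1926 = 1024 + 512 + 256 + 128 + 4 + 2 in binary powers of 2.
So 9^1926 ≡ 1272 · 247 · 165 · 1108 · 780 · 81 ≡ 286 (mod 1927).
Since 286 ≠ 1, base 9 is a Fermat witness: 1927 is composite.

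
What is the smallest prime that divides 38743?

17

38743 is odd.
Digit sum 25, not divisible by 3.
Ends in 3: not divisible by 5.
7: 38743 = 7·5534 + 5
11: 38743 = 11·3522 + 1
13: 38743 = 13·2980 + 3
17: 38743 = 17·2279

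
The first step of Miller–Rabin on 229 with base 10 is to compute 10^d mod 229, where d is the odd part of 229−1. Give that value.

229 − 1 = 228 = 2^2 · 57, so d = 57.
10^1 ≡ 10 (mod 229)
10^2 ≡ 10^2 = 100 ≡ 100 (mod 229)
10^4 ≡ 100^2 = 10000 ≡ 153 (mod 229)
10^8 ≡ 153^2 = 23409 ≡ 51 (mod 229)
10^16 ≡ 51^2 = 2601 ≡ 82 (mod 229)
10^32 ≡ 82^2 = 6724 ≡ 83 (mod 229)
57 = 32 + 16 + 8 + 1 in binary powers of 2.
So 10^57 ≡ 83 · 82 · 51 · 10 ≡ 107 (mod 229).
Squaring chain: 107 → 228; reaches −1, so base 10 does not prove 229 composite.

107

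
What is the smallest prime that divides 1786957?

1786957 is odd.
Digit sum 43, not divisible by 3.
Ends in 7: not divisible by 5.
7: 1786957 = 7·255279 + 4
11: 1786957 = 11·162450 + 7
13: 1786957 = 13·137458 + 3
17: 1786957 = 17·105115 + 2
19: 1786957 = 19·94050 + 7
23: 1786957 = 23·77693 + 18
29: 1786957 = 29·61619 + 6
31: 1786957 = 31·57643 + 24
37: 1786957 = 37·48296 + 5
41: 1786957 = 41·43584 + 13
43: 1786957 = 43·41557 + 6
47: 1786957 = 47·38020 + 17
53: 1786957 = 53·33716 + 9
59: 1786957 = 59·30287 + 24
61: 1786957 = 61·29294 + 23
67: 1786957 = 67·26671

67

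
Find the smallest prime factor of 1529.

1529 is odd.
Digit sum 17, not divisible by 3.
Ends in 9: not divisible by 5.
7: 1529 = 7·218 + 3
11: 1529 = 11·139

11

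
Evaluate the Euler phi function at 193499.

Factor: 193499 = 23 · 47 · 179.
φ(193499) = (23−1) · (47−1) · (179−1) = 22 · 46 · 178 = 180136.

180136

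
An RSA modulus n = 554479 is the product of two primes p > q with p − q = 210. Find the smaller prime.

647

Since p = q + 210, we have 554479 = q(q + 210), so q² + 210q − 554479 = 0.
Discriminant: 210² + 4·554479 = 44100 + 2217916 = 2262016; √2262016 = 1504.
q = (−210 + 1504)/2 = 647, and p = q + 210 = 857.
Check: 647 · 857 = 554479.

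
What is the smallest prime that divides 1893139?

1893139 is odd.
Digit sum 34, not divisible by 3.
Ends in 9: not divisible by 5.
7: 1893139 = 7·270448 + 3
11: 1893139 = 11·172103 + 6
13: 1893139 = 13·145626 + 1
17: 1893139 = 17·111361 + 2
19: 1893139 = 19·99638 + 17
23: 1893139 = 23·82310 + 9
29: 1893139 = 29·65280 + 19
31: 1893139 = 31·61069

31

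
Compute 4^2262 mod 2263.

4^1 ≡ 4 (mod 2263)
4^2 ≡ 4^2 = 16 ≡ 16 (mod 2263)
4^4 ≡ 16^2 = 256 ≡ 256 (mod 2263)
4^8 ≡ 256^2 = 65536 ≡ 2172 (mod 2263)
4^16 ≡ 2172^2 = 4717584 ≡ 1492 (mod 2263)
4^32 ≡ 1492^2 = 2226064 ≡ 1535 (mod 2263)
4^64 ≡ 1535^2 = 2356225 ≡ 442 (mod 2263)
4^128 ≡ 442^2 = 195364 ≡ 746 (mod 2263)
4^256 ≡ 746^2 = 556516 ≡ 2081 (mod 2263)
4^512 ≡ 2081^2 = 4330561 ≡ 1442 (mod 2263)
4^1024 ≡ 1442^2 = 2079364 ≡ 1930 (mod 2263)
4^2048 ≡ 1930^2 = 3724900 ≡ 2 (mod 2263)
2262 = 2048 + 128 + 64 + 16 + 4 + 2 in binary powers of 2.
So 4^2262 ≡ 2 · 746 · 442 · 1492 · 256 · 16 ≡ 1597 (mod 2263).
Since 1597 ≠ 1, base 4 is a Fermat witness: 2263 is composite.

1597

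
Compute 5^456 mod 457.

1

5^1 ≡ 5 (mod 457)
5^2 ≡ 5^2 = 25 ≡ 25 (mod 457)
5^4 ≡ 25^2 = 625 ≡ 168 (mod 457)
5^8 ≡ 168^2 = 28224 ≡ 347 (mod 457)
5^16 ≡ 347^2 = 120409 ≡ 218 (mod 457)
5^32 ≡ 218^2 = 47524 ≡ 453 (mod 457)
5^64 ≡ 453^2 = 205209 ≡ 16 (mod 457)
5^128 ≡ 16^2 = 256 ≡ 256 (mod 457)
5^256 ≡ 256^2 = 65536 ≡ 185 (mod 457)
456 = 256 + 128 + 64 + 8 in binary powers of 2.
So 5^456 ≡ 185 · 256 · 16 · 347 ≡ 1 (mod 457).
Since the result is 1, base 5 gives no evidence that 457 is composite.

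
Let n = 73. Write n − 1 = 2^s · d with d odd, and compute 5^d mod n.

73 − 1 = 72 = 2^3 · 9, so d = 9.
5^1 ≡ 5 (mod 73)
5^2 ≡ 5^2 = 25 ≡ 25 (mod 73)
5^4 ≡ 25^2 = 625 ≡ 41 (mod 73)
5^8 ≡ 41^2 = 1681 ≡ 2 (mod 73)
9 = 8 + 1 in binary powers of 2.
So 5^9 ≡ 2 · 5 ≡ 10 (mod 73).
Squaring chain: 10 → 27 → 72; reaches −1, so base 5 does not prove 73 composite.

10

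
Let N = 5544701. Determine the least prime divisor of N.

53

5544701 is odd.
Digit sum 26, not divisible by 3.
Ends in 1: not divisible by 5.
7: 5544701 = 7·792100 + 1
11: 5544701 = 11·504063 + 8
13: 5544701 = 13·426515 + 6
17: 5544701 = 17·326158 + 15
19: 5544701 = 19·291826 + 7
23: 5544701 = 23·241073 + 22
29: 5544701 = 29·191196 + 17
31: 5544701 = 31·178861 + 10
37: 5544701 = 37·149856 + 29
41: 5544701 = 41·135236 + 25
43: 5544701 = 43·128946 + 23
47: 5544701 = 47·117972 + 17
53: 5544701 = 53·104617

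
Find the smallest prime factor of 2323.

2323 is odd.
Digit sum 10, not divisible by 3.
Ends in 3: not divisible by 5.
7: 2323 = 7·331 + 6
11: 2323 = 11·211 + 2
13: 2323 = 13·178 + 9
17: 2323 = 17·136 + 11
19: 2323 = 19·122 + 5
23: 2323 = 23·101

23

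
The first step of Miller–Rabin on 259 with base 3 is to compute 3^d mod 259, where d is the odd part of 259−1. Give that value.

27

259 − 1 = 258 = 2^1 · 129, so d = 129.
3^1 ≡ 3 (mod 259)
3^2 ≡ 3^2 = 9 ≡ 9 (mod 259)
3^4 ≡ 9^2 = 81 ≡ 81 (mod 259)
3^8 ≡ 81^2 = 6561 ≡ 86 (mod 259)
3^16 ≡ 86^2 = 7396 ≡ 144 (mod 259)
3^32 ≡ 144^2 = 20736 ≡ 16 (mod 259)
3^64 ≡ 16^2 = 256 ≡ 256 (mod 259)
3^128 ≡ 256^2 = 65536 ≡ 9 (mod 259)
129 = 128 + 1 in binary powers of 2.
So 3^129 ≡ 9 · 3 ≡ 27 (mod 259).
Squaring chain: 27; never reaches −1, so base 3 is a Miller–Rabin witness that 259 is composite.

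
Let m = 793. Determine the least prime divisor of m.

13

793 is odd.
Digit sum 19, not divisible by 3.
Ends in 3: not divisible by 5.
7: 793 = 7·113 + 2
11: 793 = 11·72 + 1
13: 793 = 13·61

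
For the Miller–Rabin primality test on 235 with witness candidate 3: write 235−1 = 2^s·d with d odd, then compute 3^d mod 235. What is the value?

235 − 1 = 234 = 2^1 · 117, so d = 117.
3^1 ≡ 3 (mod 235)
3^2 ≡ 3^2 = 9 ≡ 9 (mod 235)
3^4 ≡ 9^2 = 81 ≡ 81 (mod 235)
3^8 ≡ 81^2 = 6561 ≡ 216 (mod 235)
3^16 ≡ 216^2 = 46656 ≡ 126 (mod 235)
3^32 ≡ 126^2 = 15876 ≡ 131 (mod 235)
3^64 ≡ 131^2 = 17161 ≡ 6 (mod 235)
117 = 64 + 32 + 16 + 4 + 1 in binary powers of 2.
So 3^117 ≡ 6 · 131 · 126 · 81 · 3 ≡ 103 (mod 235).
Squaring chain: 103; never reaches −1, so base 3 is a Miller–Rabin witness that 235 is composite.

103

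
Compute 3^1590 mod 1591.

322

3^1 ≡ 3 (mod 1591)
3^2 ≡ 3^2 = 9 ≡ 9 (mod 1591)
3^4 ≡ 9^2 = 81 ≡ 81 (mod 1591)
3^8 ≡ 81^2 = 6561 ≡ 197 (mod 1591)
3^16 ≡ 197^2 = 38809 ≡ 625 (mod 1591)
3^32 ≡ 625^2 = 390625 ≡ 830 (mod 1591)
3^64 ≡ 830^2 = 688900 ≡ 1588 (mod 1591)
3^128 ≡ 1588^2 = 2521744 ≡ 9 (mod 1591)
3^256 ≡ 9^2 = 81 ≡ 81 (mod 1591)
3^512 ≡ 81^2 = 6561 ≡ 197 (mod 1591)
3^1024 ≡ 197^2 = 38809 ≡ 625 (mod 1591)
1590 = 1024 + 512 + 32 + 16 + 4 + 2 in binary powers of 2.
So 3^1590 ≡ 625 · 197 · 830 · 625 · 81 · 9 ≡ 322 (mod 1591).
Since 322 ≠ 1, base 3 is a Fermat witness: 1591 is composite.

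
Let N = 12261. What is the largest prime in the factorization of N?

12261 = 3 · 4087
4087 = 61 · 67
67 is prime.
So 12261 = 3 · 61 · 67; the largest prime factor is 67.

67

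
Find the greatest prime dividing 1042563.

1042563 = 3 · 347521
347521 = 53 · 6557
6557 = 79 · 83
83 is prime.
So 1042563 = 3 · 53 · 79 · 83; the largest prime factor is 83.

83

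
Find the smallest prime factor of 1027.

13

1027 is odd.
Digit sum 10, not divisible by 3.
Ends in 7: not divisible by 5.
7: 1027 = 7·146 + 5
11: 1027 = 11·93 + 4
13: 1027 = 13·79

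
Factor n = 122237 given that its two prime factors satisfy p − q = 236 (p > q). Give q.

251

Since p = q + 236, we have 122237 = q(q + 236), so q² + 236q − 122237 = 0.
Discriminant: 236² + 4·122237 = 55696 + 488948 = 544644; √544644 = 738.
q = (−236 + 738)/2 = 251, and p = q + 236 = 487.
Check: 251 · 487 = 122237.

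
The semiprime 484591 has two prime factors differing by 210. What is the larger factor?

809

Since p = q + 210, we have 484591 = q(q + 210), so q² + 210q − 484591 = 0.
Discriminant: 210² + 4·484591 = 44100 + 1938364 = 1982464; √1982464 = 1408.
q = (−210 + 1408)/2 = 599, and p = q + 210 = 809.
Check: 599 · 809 = 484591.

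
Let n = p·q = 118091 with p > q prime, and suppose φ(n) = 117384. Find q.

φ(n) = (p−1)(q−1) = n − (p+q) + 1, so p + q = 118091 − 117384 + 1 = 708.
p and q are the roots of t² − 708t + 118091 = 0.
Discriminant: 708² − 4·118091 = 501264 − 472364 = 28900; √28900 = 170.
q = (708 − 170)/2 = 269, p = (708 + 170)/2 = 439.
Check: 269 · 439 = 118091.

269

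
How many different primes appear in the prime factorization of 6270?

5

6270 = 2 · 3135
3135 = 3 · 1045
1045 = 5 · 209
209 = 11 · 19
6270 = 2 · 3 · 5 · 11 · 19, which has 5 distinct prime factors.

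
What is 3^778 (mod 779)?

3^1 ≡ 3 (mod 779)
3^2 ≡ 3^2 = 9 ≡ 9 (mod 779)
3^4 ≡ 9^2 = 81 ≡ 81 (mod 779)
3^8 ≡ 81^2 = 6561 ≡ 329 (mod 779)
3^16 ≡ 329^2 = 108241 ≡ 739 (mod 779)
3^32 ≡ 739^2 = 546121 ≡ 42 (mod 779)
3^64 ≡ 42^2 = 1764 ≡ 206 (mod 779)
3^128 ≡ 206^2 = 42436 ≡ 370 (mod 779)
3^256 ≡ 370^2 = 136900 ≡ 575 (mod 779)
3^512 ≡ 575^2 = 330625 ≡ 329 (mod 779)
778 = 512 + 256 + 8 + 2 in binary powers of 2.
So 3^778 ≡ 329 · 575 · 329 · 9 ≡ 214 (mod 779).
Since 214 ≠ 1, base 3 is a Fermat witness: 779 is composite.

214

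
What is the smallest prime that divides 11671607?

53

11671607 is odd.
Digit sum 29, not divisible by 3.
Ends in 7: not divisible by 5.
7: 11671607 = 7·1667372 + 3
11: 11671607 = 11·1061055 + 2
13: 11671607 = 13·897815 + 12
17: 11671607 = 17·686565 + 2
19: 11671607 = 19·614295 + 2
23: 11671607 = 23·507461 + 4
29: 11671607 = 29·402469 + 6
31: 11671607 = 31·376503 + 14
37: 11671607 = 37·315448 + 31
41: 11671607 = 41·284673 + 14
43: 11671607 = 43·271432 + 31
47: 11671607 = 47·248332 + 3
53: 11671607 = 53·220219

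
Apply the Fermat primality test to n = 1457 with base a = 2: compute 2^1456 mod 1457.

1397

2^1 ≡ 2 (mod 1457)
2^2 ≡ 2^2 = 4 ≡ 4 (mod 1457)
2^4 ≡ 4^2 = 16 ≡ 16 (mod 1457)
2^8 ≡ 16^2 = 256 ≡ 256 (mod 1457)
2^16 ≡ 256^2 = 65536 ≡ 1428 (mod 1457)
2^32 ≡ 1428^2 = 2039184 ≡ 841 (mod 1457)
2^64 ≡ 841^2 = 707281 ≡ 636 (mod 1457)
2^128 ≡ 636^2 = 404496 ≡ 907 (mod 1457)
2^256 ≡ 907^2 = 822649 ≡ 901 (mod 1457)
2^512 ≡ 901^2 = 811801 ≡ 252 (mod 1457)
2^1024 ≡ 252^2 = 63504 ≡ 853 (mod 1457)
1456 = 1024 + 256 + 128 + 32 + 16 in binary powers of 2.
So 2^1456 ≡ 853 · 901 · 907 · 841 · 1428 ≡ 1397 (mod 1457).
Since 1397 ≠ 1, base 2 is a Fermat witness: 1457 is composite.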